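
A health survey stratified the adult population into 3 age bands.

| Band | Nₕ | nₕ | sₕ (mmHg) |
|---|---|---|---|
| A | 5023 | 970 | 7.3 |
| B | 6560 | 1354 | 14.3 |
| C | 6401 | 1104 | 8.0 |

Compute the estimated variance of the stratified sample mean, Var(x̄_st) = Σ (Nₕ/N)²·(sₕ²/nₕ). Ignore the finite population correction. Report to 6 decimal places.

N = 17984. Term for each stratum: Wₕ²sₕ²/nₕ.
Var(x̄_st) = 0.004285759 + 0.020095023 + 0.007344022 = 0.031724804 → 0.031725.

0.031725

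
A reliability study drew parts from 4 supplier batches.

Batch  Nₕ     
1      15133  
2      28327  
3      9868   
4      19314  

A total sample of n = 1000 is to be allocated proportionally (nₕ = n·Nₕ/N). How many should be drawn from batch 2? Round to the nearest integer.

390

Share of batch 2 = 28327/72642 = 0.38995.
Allocate 1000 × 0.38995 = 389.953... → 390.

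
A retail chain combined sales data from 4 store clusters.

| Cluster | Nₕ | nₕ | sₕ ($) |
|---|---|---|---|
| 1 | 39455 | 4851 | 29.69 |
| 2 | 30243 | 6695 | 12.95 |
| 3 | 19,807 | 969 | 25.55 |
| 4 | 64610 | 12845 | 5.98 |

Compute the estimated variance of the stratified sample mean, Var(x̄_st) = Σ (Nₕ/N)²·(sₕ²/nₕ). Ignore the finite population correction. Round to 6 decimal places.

0.024491

N = 154115. Term for each stratum: Wₕ²sₕ²/nₕ.
Var(x̄_st) = 0.011909771 + 0.000964604 + 0.011127705 + 0.000489303 = 0.024491382 → 0.024491.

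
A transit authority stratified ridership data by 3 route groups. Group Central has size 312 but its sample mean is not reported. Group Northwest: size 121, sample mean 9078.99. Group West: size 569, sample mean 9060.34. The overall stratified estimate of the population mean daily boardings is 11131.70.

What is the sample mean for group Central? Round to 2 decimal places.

15705.36

N = 312 + 121 + 569 = 1002.
Overall total = μ·N = 11131.70·1002 = 11153963.4.
Subtract the known strata: 121·9078.99 + 569·9060.34 = 6253891.25.
Remaining total for group Central: 11153963.4 − 6253891.25 = 4900072.15.
Divide by its size: 4900072.15 / 312 = 15705.3595... → 15705.36.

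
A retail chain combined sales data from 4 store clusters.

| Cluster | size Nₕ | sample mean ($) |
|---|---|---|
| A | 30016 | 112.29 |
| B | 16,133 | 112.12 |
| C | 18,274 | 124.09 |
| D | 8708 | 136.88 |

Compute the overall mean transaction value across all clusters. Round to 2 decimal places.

118.13

N = 73131; weights Wₕ = Nₕ/N = (0.4104, 0.2206, 0.2499, 0.1191).
x̄_st = Σ Wₕ·x̄ₕ = 0.4104·112.29 + 0.2206·112.12 + 0.2499·124.09 + 0.1191·136.88 ≈ 118.1291...
→ 118.13.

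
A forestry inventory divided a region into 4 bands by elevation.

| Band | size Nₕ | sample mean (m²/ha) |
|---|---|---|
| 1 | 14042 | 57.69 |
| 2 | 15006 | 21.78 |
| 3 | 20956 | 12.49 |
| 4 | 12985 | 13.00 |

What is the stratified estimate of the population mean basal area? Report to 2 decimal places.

24.88

N = 14042 + 15006 + 20956 + 12985 = 62989.
Overall mean = Σ (Nₕ/N)·x̄ₕ — weight by population share, not a simple average.
Σ Nₕx̄ₕ = 14042·57.69 + 15006·21.78 + 20956·12.49 + 12985·13.00 = 810082.98 + 326830.68 + 261740.44 + 168805 = 1567459.1.
Divide by N: 1567459.1 / 62989 = 24.8846... → 24.88.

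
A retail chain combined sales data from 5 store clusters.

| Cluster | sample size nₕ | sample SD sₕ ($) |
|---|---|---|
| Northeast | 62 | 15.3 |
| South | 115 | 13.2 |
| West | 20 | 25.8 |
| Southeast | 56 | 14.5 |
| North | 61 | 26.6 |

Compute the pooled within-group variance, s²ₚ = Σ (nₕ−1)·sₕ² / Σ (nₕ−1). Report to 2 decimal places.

326.24

Degrees of freedom: 61 + 114 + 19 + 55 + 60 = 309.
Σ(nₕ−1)sₕ² = 61·234.09 + 114·174.24 + 19·665.64 + 55·210.25 + 60·707.56 = 100807.36.
s²ₚ = 100807.36 / 309 = 326.2374... → 326.24.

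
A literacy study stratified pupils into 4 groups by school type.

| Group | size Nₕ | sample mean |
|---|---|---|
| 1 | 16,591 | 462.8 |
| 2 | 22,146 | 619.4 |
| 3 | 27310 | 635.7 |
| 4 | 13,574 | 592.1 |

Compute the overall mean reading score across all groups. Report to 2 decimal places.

587.71

x̄_st = (Σ Nₕx̄ₕ) / (Σ Nₕ) = (16591·462.8 + 22146·619.4 + 27310·635.7 + 13574·592.1) / 79621
= 46793679.6 / 79621 = 587.7052... → 587.71.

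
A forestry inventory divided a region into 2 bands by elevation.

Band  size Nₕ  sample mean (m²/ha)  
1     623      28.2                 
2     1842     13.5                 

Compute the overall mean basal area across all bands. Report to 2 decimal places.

N = 623 + 1842 = 2465.
The stratified mean weights each stratum mean by its population share Nₕ/N.
Σ Nₕx̄ₕ = 623·28.2 + 1842·13.5 = 17568.6 + 24867 = 42435.6.
Divide by N: 42435.6 / 2465 = 17.2153... → 17.22.

17.22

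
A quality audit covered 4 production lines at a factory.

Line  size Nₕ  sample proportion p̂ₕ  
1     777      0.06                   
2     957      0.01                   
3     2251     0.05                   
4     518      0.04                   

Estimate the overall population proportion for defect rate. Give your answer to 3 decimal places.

N = 777 + 957 + 2251 + 518 = 4503.
Overall proportion = Σ (Nₕ/N)·p̂ₕ.
Σ Nₕp̂ₕ = 46.62 + 9.57 + 112.55 + 20.72 = 189.46.
189.46 / 4503 = 0.04207... → 0.042.

0.042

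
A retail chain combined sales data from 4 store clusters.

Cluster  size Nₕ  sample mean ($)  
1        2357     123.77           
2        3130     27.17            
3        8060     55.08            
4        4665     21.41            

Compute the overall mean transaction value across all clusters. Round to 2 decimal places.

50.55

N = 2357 + 3130 + 8060 + 4665 = 18212.
Overall mean = Σ (Nₕ/N)·x̄ₕ — weight by population share, not a simple average.
Σ Nₕx̄ₕ = 2357·123.77 + 3130·27.17 + 8060·55.08 + 4665·21.41 = 291725.89 + 85042.1 + 443944.8 + 99877.65 = 920590.44.
Divide by N: 920590.44 / 18212 = 50.5486... → 50.55.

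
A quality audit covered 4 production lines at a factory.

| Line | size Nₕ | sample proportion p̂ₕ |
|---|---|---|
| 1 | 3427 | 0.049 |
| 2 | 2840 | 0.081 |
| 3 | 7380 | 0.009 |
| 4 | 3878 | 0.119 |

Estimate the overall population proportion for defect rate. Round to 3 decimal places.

N = 3427 + 2840 + 7380 + 3878 = 17525.
Overall proportion = Σ (Nₕ/N)·p̂ₕ.
Σ Nₕp̂ₕ = 167.923 + 230.04 + 66.42 + 461.482 = 925.865.
925.865 / 17525 = 0.05283... → 0.053.

0.053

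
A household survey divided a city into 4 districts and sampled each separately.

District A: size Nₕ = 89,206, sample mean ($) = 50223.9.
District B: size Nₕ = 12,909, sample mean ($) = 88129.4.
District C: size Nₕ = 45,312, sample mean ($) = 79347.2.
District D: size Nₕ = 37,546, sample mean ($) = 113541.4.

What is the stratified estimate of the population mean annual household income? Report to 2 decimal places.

72855.72

N = 184973; weights Wₕ = Nₕ/N = (0.4823, 0.0698, 0.2450, 0.2030).
x̄_st = Σ Wₕ·x̄ₕ = 0.4823·50223.9 + 0.0698·88129.4 + 0.2450·79347.2 + 0.2030·113541.4 ≈ 72855.7215...
→ 72855.72.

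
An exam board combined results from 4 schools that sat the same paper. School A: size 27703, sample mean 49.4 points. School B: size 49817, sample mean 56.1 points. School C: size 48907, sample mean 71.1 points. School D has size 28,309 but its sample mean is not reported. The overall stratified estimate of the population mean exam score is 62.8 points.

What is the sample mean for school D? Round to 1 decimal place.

N = 27703 + 49817 + 48907 + 28309 = 154736.
Overall total = μ·N = 62.8·154736 = 9717420.8.
Subtract the known strata: 27703·49.4 + 49817·56.1 + 48907·71.1 = 7640549.6.
Remaining total for school D: 9717420.8 − 7640549.6 = 2076871.2.
Divide by its size: 2076871.2 / 28309 = 73.364... → 73.4.

73.4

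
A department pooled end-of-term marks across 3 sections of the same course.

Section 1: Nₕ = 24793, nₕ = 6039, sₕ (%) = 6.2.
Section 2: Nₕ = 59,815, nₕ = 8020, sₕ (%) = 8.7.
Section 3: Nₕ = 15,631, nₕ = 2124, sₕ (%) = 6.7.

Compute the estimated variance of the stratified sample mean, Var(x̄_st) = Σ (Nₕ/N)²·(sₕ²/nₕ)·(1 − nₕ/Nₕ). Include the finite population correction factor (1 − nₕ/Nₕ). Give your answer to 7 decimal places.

0.0036486

N = 100239; Wₕ = Nₕ/N.
section 1: (24793/100239)²·6.2²/6039·(1 − 6039/24793) = 0.0002945560
section 2: (59815/100239)²·8.7²/8020·(1 − 8020/59815) = 0.0029099708
section 3: (15631/100239)²·6.7²/2124·(1 − 2124/15631) = 0.0004440862
Sum = 0.0036486130 → 0.0036486.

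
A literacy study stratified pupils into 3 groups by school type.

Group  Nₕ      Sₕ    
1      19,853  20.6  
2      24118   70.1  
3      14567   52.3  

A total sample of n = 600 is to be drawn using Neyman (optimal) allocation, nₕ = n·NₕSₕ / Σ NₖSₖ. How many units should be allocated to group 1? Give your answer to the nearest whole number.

1: NₕSₕ = 19853·20.6 = 408971.8
2: NₕSₕ = 24118·70.1 = 1690671.8
3: NₕSₕ = 14567·52.3 = 761854.1
Σ NₕSₕ = 2861497.7.
n_1 = 600·408971.8/2861497.7 = 85.753... → 86.

86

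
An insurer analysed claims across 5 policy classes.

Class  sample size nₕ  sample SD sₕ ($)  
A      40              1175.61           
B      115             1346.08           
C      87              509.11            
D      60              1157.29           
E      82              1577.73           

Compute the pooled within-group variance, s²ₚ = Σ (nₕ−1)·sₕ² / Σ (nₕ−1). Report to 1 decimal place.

1486540.2

Degrees of freedom: 39 + 114 + 86 + 59 + 81 = 379.
Σ(nₕ−1)sₕ² = 39·1382058.8721 + 114·1811931.3664 + 86·259192.9921 + 59·1339320.1441 + 81·2489231.9529 = 563398745.7889.
s²ₚ = 563398745.7889 / 379 = 1486540.226... → 1486540.2.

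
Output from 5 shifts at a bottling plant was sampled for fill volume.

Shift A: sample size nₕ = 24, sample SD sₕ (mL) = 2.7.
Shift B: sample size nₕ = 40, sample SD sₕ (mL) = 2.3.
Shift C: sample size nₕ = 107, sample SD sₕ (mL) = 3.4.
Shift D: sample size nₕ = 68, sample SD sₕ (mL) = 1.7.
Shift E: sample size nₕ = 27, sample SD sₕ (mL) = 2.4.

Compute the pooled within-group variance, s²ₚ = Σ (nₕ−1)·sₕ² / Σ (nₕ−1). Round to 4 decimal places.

7.4434

Degrees of freedom: 23 + 39 + 106 + 67 + 26 = 261.
Σ(nₕ−1)sₕ² = 23·7.29 + 39·5.29 + 106·11.56 + 67·2.89 + 26·5.76 = 1942.73.
s²ₚ = 1942.73 / 261 = 7.443410... → 7.4434.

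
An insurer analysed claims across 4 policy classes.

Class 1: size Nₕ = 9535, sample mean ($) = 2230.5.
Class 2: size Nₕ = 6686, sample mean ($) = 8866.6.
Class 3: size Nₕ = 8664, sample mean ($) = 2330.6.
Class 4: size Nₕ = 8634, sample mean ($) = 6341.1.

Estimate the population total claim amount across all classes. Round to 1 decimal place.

155491280.9

1: 9535·2230.5 = 21267817.5
2: 6686·8866.6 = 59282087.6
3: 8664·2330.6 = 20192318.4
4: 8634·6341.1 = 54749057.4
τ̂ = Σ Nₕx̄ₕ = 155491280.9.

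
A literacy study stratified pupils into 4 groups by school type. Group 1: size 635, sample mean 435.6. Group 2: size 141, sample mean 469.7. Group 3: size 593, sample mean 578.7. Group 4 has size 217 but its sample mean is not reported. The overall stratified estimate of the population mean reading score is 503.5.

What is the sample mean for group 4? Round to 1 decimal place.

Σ Nₕx̄ₕ = N·μ, so 217·x̄_4 = 1586·503.5 − (635·435.6 + 141·469.7 + 593·578.7).
= 798551 − 686002.8 = 112548.2.
x̄_4 = 112548.2 / 217 = 518.655... → 518.7.

518.7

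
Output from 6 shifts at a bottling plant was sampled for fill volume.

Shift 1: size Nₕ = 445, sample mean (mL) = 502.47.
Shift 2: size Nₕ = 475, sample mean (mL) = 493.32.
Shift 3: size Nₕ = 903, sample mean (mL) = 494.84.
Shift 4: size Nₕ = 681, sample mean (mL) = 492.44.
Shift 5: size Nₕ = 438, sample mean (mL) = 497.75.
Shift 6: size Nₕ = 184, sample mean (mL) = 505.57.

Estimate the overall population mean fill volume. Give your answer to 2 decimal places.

496.21

x̄_st = (Σ Nₕx̄ₕ) / (Σ Nₕ) = (445·502.47 + 475·493.32 + 903·494.84 + 681·492.44 + 438·497.75 + 184·505.57) / 3126
= 1551157.69 / 3126 = 496.2117... → 496.21.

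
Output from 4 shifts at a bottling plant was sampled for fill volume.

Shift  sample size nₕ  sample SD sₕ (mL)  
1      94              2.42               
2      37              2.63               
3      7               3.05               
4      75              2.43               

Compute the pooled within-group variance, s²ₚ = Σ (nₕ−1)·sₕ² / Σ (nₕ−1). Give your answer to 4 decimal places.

6.1552

Degrees of freedom: 93 + 36 + 6 + 74 = 209.
Σ(nₕ−1)sₕ² = 93·5.8564 + 36·6.9169 + 6·9.3025 + 74·5.9049 = 1286.4312.
s²ₚ = 1286.4312 / 209 = 6.155173... → 6.1552.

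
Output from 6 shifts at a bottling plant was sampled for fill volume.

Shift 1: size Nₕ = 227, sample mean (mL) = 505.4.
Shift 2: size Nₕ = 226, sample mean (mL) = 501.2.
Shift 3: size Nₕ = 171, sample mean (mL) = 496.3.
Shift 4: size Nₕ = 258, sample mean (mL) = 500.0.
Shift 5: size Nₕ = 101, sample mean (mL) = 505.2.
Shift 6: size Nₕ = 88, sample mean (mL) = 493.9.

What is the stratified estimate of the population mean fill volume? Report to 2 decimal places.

500.80

x̄_st = (Σ Nₕx̄ₕ) / (Σ Nₕ) = (227·505.4 + 226·501.2 + 171·496.3 + 258·500.0 + 101·505.2 + 88·493.9) / 1071
= 536352.7 / 1071 = 500.7962... → 500.80.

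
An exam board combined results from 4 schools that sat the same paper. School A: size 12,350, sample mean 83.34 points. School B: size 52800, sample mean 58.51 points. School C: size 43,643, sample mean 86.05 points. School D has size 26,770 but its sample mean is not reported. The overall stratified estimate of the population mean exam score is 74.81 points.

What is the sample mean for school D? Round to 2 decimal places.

84.70

N = 12350 + 52800 + 43643 + 26770 = 135563.
Overall total = μ·N = 74.81·135563 = 10141468.03.
Subtract the known strata: 12350·83.34 + 52800·58.51 + 43643·86.05 = 7874057.15.
Remaining total for school D: 10141468.03 − 7874057.15 = 2267410.88.
Divide by its size: 2267410.88 / 26770 = 84.6997... → 84.70.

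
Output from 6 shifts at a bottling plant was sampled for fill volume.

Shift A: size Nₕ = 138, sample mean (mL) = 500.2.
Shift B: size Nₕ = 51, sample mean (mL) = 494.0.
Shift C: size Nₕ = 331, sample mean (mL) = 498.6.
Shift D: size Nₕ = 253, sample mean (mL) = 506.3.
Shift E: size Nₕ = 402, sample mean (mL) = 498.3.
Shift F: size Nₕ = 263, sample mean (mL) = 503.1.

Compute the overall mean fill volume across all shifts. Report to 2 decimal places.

x̄_st = (Σ Nₕx̄ₕ) / (Σ Nₕ) = (138·500.2 + 51·494.0 + 331·498.6 + 253·506.3 + 402·498.3 + 263·503.1) / 1438
= 719984 / 1438 = 500.6843... → 500.68.

500.68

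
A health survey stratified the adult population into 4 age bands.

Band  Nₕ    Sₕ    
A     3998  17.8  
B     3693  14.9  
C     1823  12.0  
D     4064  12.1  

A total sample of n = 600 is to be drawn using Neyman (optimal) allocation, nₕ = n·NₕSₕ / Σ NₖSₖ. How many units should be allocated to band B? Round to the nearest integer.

Σ NₕSₕ = 3998·17.8 + 3693·14.9 + 1823·12.0 + 4064·12.1 = 197240.5.
Share for B: 55025.7/197240.5 = 0.27898.
n_B = 600 × 0.27898 = 167.387... → 167.

167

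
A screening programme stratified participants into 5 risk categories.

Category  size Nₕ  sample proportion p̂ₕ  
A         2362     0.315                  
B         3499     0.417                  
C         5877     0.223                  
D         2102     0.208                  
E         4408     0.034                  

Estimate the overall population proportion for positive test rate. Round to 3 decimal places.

0.225

N = 2362 + 3499 + 5877 + 2102 + 4408 = 18248.
Overall proportion = Σ (Nₕ/N)·p̂ₕ.
Σ Nₕp̂ₕ = 744.03 + 1459.083 + 1310.571 + 437.216 + 149.872 = 4100.772.
4100.772 / 18248 = 0.22472... → 0.225.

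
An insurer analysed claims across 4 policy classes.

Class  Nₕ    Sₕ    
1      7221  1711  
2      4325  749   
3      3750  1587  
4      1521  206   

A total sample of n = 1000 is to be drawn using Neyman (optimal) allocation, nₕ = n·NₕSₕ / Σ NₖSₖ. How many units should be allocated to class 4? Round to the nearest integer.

14

1: NₕSₕ = 7221·1711 = 12355131
2: NₕSₕ = 4325·749 = 3239425
3: NₕSₕ = 3750·1587 = 5951250
4: NₕSₕ = 1521·206 = 313326
Σ NₕSₕ = 21859132.
n_4 = 1000·313326/21859132 = 14.334... → 14.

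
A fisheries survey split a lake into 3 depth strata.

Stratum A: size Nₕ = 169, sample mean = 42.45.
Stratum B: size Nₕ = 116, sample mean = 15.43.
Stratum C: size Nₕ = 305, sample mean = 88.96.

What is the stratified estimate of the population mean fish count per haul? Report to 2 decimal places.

x̄_st = (Σ Nₕx̄ₕ) / (Σ Nₕ) = (169·42.45 + 116·15.43 + 305·88.96) / 590
= 36096.73 / 590 = 61.1809... → 61.18.

61.18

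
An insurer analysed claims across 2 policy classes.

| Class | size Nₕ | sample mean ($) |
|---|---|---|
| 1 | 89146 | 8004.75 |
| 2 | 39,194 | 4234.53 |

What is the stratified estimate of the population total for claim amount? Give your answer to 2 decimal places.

879559612.32

Population total = Σ Nₕ·x̄ₕ (each stratum's size times its mean).
89146·8004.75 + 39194·4234.53 = 713591443.5 + 165968168.82 = 879559612.32.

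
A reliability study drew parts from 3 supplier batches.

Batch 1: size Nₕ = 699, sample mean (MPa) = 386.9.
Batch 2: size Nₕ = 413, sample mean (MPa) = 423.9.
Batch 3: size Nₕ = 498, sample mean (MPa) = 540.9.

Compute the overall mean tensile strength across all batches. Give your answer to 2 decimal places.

N = 1610; weights Wₕ = Nₕ/N = (0.4342, 0.2565, 0.3093).
x̄_st = Σ Wₕ·x̄ₕ = 0.4342·386.9 + 0.2565·423.9 + 0.3093·540.9 ≈ 444.0261...
→ 444.03.

444.03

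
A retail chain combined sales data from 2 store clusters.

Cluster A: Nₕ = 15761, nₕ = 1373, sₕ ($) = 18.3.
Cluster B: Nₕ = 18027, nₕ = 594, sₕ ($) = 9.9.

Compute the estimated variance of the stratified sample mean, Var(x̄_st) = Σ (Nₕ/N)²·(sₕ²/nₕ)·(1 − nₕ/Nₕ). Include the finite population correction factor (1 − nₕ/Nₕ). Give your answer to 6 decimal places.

0.093870

N = 33788; Wₕ = Nₕ/N.
cluster A: (15761/33788)²·18.3²/1373·(1 − 1373/15761) = 0.048449675
cluster B: (18027/33788)²·9.9²/594·(1 − 594/18027) = 0.045420777
Sum = 0.093870452 → 0.093870.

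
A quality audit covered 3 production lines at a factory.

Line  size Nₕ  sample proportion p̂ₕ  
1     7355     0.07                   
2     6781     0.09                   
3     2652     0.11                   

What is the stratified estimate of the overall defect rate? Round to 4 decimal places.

Wₕ = Nₕ/N with N = 16788: 0.4381, 0.4039, 0.1580.
p̂_st = 0.4381·0.07 + 0.4039·0.09 + 0.1580·0.11 ≈ 0.084397... → 0.0844.

0.0844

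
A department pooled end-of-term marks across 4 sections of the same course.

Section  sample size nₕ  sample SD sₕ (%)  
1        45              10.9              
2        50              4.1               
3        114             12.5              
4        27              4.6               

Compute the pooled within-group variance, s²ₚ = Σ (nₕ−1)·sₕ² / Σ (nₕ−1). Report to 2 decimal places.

Degrees of freedom: 44 + 49 + 113 + 26 = 232.
Σ(nₕ−1)sₕ² = 44·118.81 + 49·16.81 + 113·156.25 + 26·21.16 = 24257.74.
s²ₚ = 24257.74 / 232 = 104.5592... → 104.56.

104.56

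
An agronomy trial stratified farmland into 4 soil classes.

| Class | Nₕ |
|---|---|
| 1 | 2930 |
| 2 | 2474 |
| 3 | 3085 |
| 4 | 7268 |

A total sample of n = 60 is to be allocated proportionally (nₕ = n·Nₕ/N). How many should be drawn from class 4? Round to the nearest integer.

28

N = 2930 + 2474 + 3085 + 7268 = 15757.
n_4 = 60·7268/15757 = 27.675... → 28.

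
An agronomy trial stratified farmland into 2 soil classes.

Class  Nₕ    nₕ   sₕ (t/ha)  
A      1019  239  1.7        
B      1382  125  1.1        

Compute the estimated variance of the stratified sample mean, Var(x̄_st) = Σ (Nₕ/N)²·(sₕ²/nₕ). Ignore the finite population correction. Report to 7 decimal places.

N = 2401. Term for each stratum: Wₕ²sₕ²/nₕ.
Var(x̄_st) = 0.0021780307 + 0.0032070603 = 0.0053850909 → 0.0053851.

0.0053851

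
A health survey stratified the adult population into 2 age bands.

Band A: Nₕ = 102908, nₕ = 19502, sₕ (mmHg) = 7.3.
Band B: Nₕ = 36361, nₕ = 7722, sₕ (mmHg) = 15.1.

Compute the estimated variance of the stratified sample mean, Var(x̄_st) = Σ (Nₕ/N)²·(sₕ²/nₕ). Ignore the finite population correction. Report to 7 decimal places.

0.0035047

N = 139269; Wₕ = Nₕ/N.
band A: (102908/139269)²·7.3²/19502 = 0.0014919557
band B: (36361/139269)²·15.1²/7722 = 0.0020127360
Sum = 0.0035046917 → 0.0035047.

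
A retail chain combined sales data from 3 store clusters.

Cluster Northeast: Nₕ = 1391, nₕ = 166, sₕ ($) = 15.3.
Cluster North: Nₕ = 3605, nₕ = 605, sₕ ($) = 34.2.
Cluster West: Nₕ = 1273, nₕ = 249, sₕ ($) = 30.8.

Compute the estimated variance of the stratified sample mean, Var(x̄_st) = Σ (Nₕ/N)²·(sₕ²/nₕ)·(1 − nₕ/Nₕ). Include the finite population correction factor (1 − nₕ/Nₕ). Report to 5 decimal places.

N = 6269; Wₕ = Nₕ/N.
cluster Northeast: (1391/6269)²·15.3²/166·(1 − 166/1391) = 0.06114226
cluster North: (3605/6269)²·34.2²/605·(1 − 605/3605) = 0.53201861
cluster West: (1273/6269)²·30.8²/249·(1 − 249/1273) = 0.12636707
Sum = 0.71952793 → 0.71953.

0.71953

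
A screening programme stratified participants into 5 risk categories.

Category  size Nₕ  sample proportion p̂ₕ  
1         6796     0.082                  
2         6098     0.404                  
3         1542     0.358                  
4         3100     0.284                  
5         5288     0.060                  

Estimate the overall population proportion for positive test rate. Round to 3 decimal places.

0.209

N = 6796 + 6098 + 1542 + 3100 + 5288 = 22824.
Overall proportion = Σ (Nₕ/N)·p̂ₕ.
Σ Nₕp̂ₕ = 557.272 + 2463.592 + 552.036 + 880.4 + 317.28 = 4770.58.
4770.58 / 22824 = 0.20902... → 0.209.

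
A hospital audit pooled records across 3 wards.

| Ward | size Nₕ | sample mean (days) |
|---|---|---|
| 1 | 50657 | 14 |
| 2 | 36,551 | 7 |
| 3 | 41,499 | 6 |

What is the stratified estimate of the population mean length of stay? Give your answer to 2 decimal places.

9.43

x̄_st = (Σ Nₕx̄ₕ) / (Σ Nₕ) = (50657·14 + 36551·7 + 41499·6) / 128707
= 1214049 / 128707 = 9.4327... → 9.43.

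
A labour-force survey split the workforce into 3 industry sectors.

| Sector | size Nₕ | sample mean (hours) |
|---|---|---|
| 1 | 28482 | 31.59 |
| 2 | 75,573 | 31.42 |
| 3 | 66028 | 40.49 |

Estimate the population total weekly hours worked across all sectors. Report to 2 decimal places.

Estimate total by summing Nₕ·x̄ₕ over strata.
28482·31.59 + 75573·31.42 + 66028·40.49 = 899746.38 + 2374503.66 + 2673473.72 = 5947723.76.

5947723.76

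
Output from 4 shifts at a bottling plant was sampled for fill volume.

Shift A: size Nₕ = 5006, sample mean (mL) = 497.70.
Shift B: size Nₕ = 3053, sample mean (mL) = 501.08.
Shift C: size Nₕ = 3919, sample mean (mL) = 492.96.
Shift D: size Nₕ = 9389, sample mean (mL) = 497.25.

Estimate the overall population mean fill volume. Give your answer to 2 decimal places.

497.12

N = 21367; weights Wₕ = Nₕ/N = (0.2343, 0.1429, 0.1834, 0.4394).
x̄_st = Σ Wₕ·x̄ₕ = 0.2343·497.70 + 0.1429·501.08 + 0.1834·492.96 + 0.4394·497.25 ≈ 497.1158...
→ 497.12.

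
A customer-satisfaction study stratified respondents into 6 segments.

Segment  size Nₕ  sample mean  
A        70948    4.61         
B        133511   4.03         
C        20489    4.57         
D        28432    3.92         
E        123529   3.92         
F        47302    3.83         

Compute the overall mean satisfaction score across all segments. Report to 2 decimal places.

4.09

N = 424211; weights Wₕ = Nₕ/N = (0.1672, 0.3147, 0.0483, 0.0670, 0.2912, 0.1115).
x̄_st = Σ Wₕ·x̄ₕ = 0.1672·4.61 + 0.3147·4.03 + 0.0483·4.57 + 0.0670·3.92 + 0.2912·3.92 + 0.1115·3.83 ≈ 4.0914...
→ 4.09.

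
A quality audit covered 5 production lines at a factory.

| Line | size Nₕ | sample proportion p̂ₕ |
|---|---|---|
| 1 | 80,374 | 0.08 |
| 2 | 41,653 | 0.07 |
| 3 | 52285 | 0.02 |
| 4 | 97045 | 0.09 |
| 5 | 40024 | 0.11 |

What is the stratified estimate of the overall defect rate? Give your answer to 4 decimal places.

0.0756

N = 80374 + 41653 + 52285 + 97045 + 40024 = 311381.
Overall proportion = Σ (Nₕ/N)·p̂ₕ.
Σ Nₕp̂ₕ = 6429.92 + 2915.71 + 1045.7 + 8734.05 + 4402.64 = 23528.02.
23528.02 / 311381 = 0.075560... → 0.0756.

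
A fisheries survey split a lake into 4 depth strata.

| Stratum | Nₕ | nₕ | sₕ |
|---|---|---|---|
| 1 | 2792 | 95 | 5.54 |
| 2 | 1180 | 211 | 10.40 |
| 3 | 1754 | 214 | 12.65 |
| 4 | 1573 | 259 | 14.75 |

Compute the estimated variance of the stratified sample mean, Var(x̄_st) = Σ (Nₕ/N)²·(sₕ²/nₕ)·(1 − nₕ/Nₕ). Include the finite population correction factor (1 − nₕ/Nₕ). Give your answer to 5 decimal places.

0.12717

N = 7299; Wₕ = Nₕ/N.
stratum 1: (2792/7299)²·5.54²/95·(1 − 95/2792) = 0.04566312
stratum 2: (1180/7299)²·10.40²/211·(1 − 211/1180) = 0.01100179
stratum 3: (1754/7299)²·12.65²/214·(1 − 214/1754) = 0.03791324
stratum 4: (1573/7299)²·14.75²/259·(1 − 259/1573) = 0.03258980
Sum = 0.12716794 → 0.12717.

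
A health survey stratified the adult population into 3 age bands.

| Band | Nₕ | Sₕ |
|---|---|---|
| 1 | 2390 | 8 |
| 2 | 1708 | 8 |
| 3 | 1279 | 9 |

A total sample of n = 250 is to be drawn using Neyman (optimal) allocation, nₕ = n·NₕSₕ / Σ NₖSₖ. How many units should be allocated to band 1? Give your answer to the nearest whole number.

108

1: NₕSₕ = 2390·8 = 19120
2: NₕSₕ = 1708·8 = 13664
3: NₕSₕ = 1279·9 = 11511
Σ NₕSₕ = 44295.
n_1 = 250·19120/44295 = 107.913... → 108.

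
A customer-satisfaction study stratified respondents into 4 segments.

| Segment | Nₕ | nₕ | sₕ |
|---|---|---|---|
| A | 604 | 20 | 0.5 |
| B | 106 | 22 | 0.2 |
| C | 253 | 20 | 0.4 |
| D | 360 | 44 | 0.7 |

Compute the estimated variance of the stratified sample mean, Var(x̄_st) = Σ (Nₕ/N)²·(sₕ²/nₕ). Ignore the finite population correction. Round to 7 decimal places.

0.0037341

N = 1323; Wₕ = Nₕ/N.
segment A: (604/1323)²·0.5²/20 = 0.0026053388
segment B: (106/1323)²·0.2²/22 = 0.0000116716
segment C: (253/1323)²·0.4²/20 = 0.0002925576
segment D: (360/1323)²·0.7²/44 = 0.0008245723
Sum = 0.0037341402 → 0.0037341.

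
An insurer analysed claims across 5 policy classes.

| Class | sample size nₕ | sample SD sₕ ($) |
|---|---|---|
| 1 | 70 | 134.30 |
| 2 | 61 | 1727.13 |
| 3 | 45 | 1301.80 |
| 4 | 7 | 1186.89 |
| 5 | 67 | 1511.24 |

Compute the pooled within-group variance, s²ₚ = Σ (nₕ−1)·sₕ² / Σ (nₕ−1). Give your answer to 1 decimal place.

Degrees of freedom: 69 + 60 + 44 + 6 + 66 = 245.
Σ(nₕ−1)sₕ² = 69·18036.49 + 60·2982978.0369 + 44·1694683.24 + 6·1408707.8721 + 66·2283846.3376 = 413975368.0982.
s²ₚ = 413975368.0982 / 245 = 1689695.380... → 1689695.4.

1689695.4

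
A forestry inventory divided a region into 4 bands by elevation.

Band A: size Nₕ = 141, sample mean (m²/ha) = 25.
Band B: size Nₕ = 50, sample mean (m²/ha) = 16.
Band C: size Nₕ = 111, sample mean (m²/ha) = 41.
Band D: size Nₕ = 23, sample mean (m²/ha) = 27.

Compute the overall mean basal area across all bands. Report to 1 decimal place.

29.2

N = 325; weights Wₕ = Nₕ/N = (0.4338, 0.1538, 0.3415, 0.0708).
x̄_st = Σ Wₕ·x̄ₕ = 0.4338·25 + 0.1538·16 + 0.3415·41 + 0.0708·27 ≈ 29.222...
→ 29.2.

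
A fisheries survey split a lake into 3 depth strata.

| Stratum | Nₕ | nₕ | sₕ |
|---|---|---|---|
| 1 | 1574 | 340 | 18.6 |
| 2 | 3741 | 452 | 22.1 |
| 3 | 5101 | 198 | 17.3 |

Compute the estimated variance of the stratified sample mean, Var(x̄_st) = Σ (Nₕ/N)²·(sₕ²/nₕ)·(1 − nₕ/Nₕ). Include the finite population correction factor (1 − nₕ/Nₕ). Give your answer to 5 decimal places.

N = 10416; Wₕ = Nₕ/N.
stratum 1: (1574/10416)²·18.6²/340·(1 − 340/1574) = 0.01821650
stratum 2: (3741/10416)²·22.1²/452·(1 − 452/3741) = 0.12254504
stratum 3: (5101/10416)²·17.3²/198·(1 − 198/5101) = 0.34845146
Sum = 0.48921300 → 0.48921.

0.48921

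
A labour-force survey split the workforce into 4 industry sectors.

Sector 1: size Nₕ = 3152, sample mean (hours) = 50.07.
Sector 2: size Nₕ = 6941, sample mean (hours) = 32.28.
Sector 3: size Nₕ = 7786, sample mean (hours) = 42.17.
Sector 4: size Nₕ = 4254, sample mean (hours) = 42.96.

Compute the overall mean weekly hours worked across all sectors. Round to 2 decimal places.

x̄_st = (Σ Nₕx̄ₕ) / (Σ Nₕ) = (3152·50.07 + 6941·32.28 + 7786·42.17 + 4254·42.96) / 22133
= 892963.58 / 22133 = 40.3453... → 40.35.

40.35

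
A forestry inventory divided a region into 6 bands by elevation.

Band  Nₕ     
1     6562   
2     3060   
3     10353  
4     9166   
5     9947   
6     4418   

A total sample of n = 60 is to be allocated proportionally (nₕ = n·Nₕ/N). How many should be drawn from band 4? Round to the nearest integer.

Share of band 4 = 9166/43506 = 0.21068.
Allocate 60 × 0.21068 = 12.641... → 13.

13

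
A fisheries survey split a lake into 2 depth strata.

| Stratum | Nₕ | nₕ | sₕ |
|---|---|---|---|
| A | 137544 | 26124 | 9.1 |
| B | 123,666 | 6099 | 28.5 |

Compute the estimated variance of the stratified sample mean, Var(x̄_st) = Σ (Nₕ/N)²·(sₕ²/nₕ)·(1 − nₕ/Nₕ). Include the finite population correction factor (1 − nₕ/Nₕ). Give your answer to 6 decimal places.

0.029090

N = 261210. Term for each stratum: Wₕ²sₕ²/nₕ·(1−nₕ/Nₕ).
Var(x̄_st) = 0.000711981 + 0.028378356 = 0.029090337 → 0.029090.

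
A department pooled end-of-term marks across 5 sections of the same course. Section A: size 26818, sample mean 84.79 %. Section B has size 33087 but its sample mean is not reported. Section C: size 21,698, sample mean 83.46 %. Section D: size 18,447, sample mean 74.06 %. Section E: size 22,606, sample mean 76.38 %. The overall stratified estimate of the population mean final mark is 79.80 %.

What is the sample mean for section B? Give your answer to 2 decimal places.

78.89

N = 26818 + 33087 + 21698 + 18447 + 22606 = 122656.
Overall total = μ·N = 79.80·122656 = 9787948.8.
Subtract the known strata: 26818·84.79 + 21698·83.46 + 18447·74.06 + 22606·76.38 = 7177644.4.
Remaining total for section B: 9787948.8 − 7177644.4 = 2610304.4.
Divide by its size: 2610304.4 / 33087 = 78.8921... → 78.89.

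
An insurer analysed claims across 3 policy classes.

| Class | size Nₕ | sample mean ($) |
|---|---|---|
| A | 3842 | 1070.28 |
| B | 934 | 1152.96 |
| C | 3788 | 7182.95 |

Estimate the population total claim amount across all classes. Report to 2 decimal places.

32397895.00

A: 3842·1070.28 = 4112015.76
B: 934·1152.96 = 1076864.64
C: 3788·7182.95 = 27209014.6
τ̂ = Σ Nₕx̄ₕ = 32397895.00.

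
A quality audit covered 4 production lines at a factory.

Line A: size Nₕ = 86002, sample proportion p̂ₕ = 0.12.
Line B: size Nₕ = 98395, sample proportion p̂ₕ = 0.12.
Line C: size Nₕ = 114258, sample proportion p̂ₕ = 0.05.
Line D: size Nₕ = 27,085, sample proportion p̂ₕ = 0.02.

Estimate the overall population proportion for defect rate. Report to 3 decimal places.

Wₕ = Nₕ/N with N = 325740: 0.2640, 0.3021, 0.3508, 0.0831.
p̂_st = 0.2640·0.12 + 0.3021·0.12 + 0.3508·0.05 + 0.0831·0.02 ≈ 0.08713... → 0.087.

0.087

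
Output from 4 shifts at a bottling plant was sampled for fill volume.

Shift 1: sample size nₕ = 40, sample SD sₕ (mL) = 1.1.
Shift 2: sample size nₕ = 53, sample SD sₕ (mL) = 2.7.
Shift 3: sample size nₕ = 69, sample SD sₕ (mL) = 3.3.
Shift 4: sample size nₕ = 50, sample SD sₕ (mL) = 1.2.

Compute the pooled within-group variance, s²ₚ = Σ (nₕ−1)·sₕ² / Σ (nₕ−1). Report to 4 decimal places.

1: (40−1)·1.1² = 39·1.21 = 47.19
2: (53−1)·2.7² = 52·7.29 = 379.08
3: (69−1)·3.3² = 68·10.89 = 740.52
4: (50−1)·1.2² = 49·1.44 = 70.56
Numerator = 1237.35; denominator = Σ(nₕ−1) = 208.
s²ₚ = 1237.35/208 = 5.948798... → 5.9488.

5.9488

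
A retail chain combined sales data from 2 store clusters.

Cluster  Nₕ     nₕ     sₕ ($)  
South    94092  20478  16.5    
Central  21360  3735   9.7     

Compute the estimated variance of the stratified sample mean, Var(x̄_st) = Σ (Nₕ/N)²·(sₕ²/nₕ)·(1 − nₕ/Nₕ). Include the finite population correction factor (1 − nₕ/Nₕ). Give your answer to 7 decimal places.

0.0076201

N = 115452; Wₕ = Nₕ/N.
cluster South: (94092/115452)²·16.5²/20478·(1 − 20478/94092) = 0.0069086079
cluster Central: (21360/115452)²·9.7²/3735·(1 − 3735/21360) = 0.0007115089
Sum = 0.0076201168 → 0.0076201.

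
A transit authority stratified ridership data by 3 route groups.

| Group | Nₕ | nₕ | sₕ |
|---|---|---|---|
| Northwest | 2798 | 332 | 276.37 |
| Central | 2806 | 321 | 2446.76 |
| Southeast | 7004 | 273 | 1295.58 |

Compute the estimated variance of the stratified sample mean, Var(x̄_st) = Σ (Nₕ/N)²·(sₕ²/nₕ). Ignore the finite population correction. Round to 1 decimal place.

N = 12608. Term for each stratum: Wₕ²sₕ²/nₕ.
Var(x̄_st) = 11.3304 + 923.7632 + 1897.4297 = 2832.5233 → 2832.5.

2832.5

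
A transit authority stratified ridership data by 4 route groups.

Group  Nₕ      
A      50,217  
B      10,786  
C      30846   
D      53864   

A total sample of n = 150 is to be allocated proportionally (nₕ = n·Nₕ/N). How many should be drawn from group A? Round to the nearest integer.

52

N = 50217 + 10786 + 30846 + 53864 = 145713.
n_A = 150·50217/145713 = 51.694... → 52.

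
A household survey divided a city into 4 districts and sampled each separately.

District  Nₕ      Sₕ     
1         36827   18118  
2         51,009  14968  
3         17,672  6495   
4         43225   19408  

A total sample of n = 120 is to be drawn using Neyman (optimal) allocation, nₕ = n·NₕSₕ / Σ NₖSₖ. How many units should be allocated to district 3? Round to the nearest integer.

Σ NₕSₕ = 36827·18118 + 51009·14968 + 17672·6495 + 43225·19408 = 2384424738.
Share for 3: 114779640/2384424738 = 0.04814.
n_3 = 120 × 0.04814 = 5.776... → 6.

6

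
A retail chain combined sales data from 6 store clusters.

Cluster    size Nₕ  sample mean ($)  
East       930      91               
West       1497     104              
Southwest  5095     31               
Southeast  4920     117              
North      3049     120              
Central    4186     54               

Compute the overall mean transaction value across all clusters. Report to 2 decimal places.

79.58

N = 930 + 1497 + 5095 + 4920 + 3049 + 4186 = 19677.
The stratified mean weights each stratum mean by its population share Nₕ/N.
Σ Nₕx̄ₕ = 930·91 + 1497·104 + 5095·31 + 4920·117 + 3049·120 + 4186·54 = 84630 + 155688 + 157945 + 575640 + 365880 + 226044 = 1565827.
Divide by N: 1565827 / 19677 = 79.5765... → 79.58.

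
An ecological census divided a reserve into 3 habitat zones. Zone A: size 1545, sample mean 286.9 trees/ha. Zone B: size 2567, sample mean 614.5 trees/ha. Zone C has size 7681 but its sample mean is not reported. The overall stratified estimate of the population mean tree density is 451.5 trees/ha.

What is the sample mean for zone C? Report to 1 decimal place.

N = 1545 + 2567 + 7681 = 11793.
Overall total = μ·N = 451.5·11793 = 5324539.5.
Subtract the known strata: 1545·286.9 + 2567·614.5 = 2020682.
Remaining total for zone C: 5324539.5 − 2020682 = 3303857.5.
Divide by its size: 3303857.5 / 7681 = 430.134... → 430.1.

430.1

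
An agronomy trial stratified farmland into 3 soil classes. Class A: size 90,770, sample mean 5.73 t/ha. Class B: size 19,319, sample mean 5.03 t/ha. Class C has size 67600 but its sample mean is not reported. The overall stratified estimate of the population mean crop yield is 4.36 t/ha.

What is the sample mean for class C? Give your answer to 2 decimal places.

2.33

Σ Nₕx̄ₕ = N·μ, so 67600·x̄_C = 177689·4.36 − (90770·5.73 + 19319·5.03).
= 774724.04 − 617286.67 = 157437.37.
x̄_C = 157437.37 / 67600 = 2.3290... → 2.33.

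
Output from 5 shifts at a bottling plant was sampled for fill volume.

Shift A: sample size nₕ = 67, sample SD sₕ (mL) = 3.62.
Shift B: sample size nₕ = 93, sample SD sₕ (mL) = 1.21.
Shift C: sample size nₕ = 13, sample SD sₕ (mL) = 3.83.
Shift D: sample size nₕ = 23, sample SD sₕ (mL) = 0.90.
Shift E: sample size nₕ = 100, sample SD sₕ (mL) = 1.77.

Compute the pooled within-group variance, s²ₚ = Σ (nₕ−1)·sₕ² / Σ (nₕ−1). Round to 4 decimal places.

5.1670

A: (67−1)·3.62² = 66·13.1044 = 864.8904
B: (93−1)·1.21² = 92·1.4641 = 134.6972
C: (13−1)·3.83² = 12·14.6689 = 176.0268
D: (23−1)·0.90² = 22·0.81 = 17.82
E: (100−1)·1.77² = 99·3.1329 = 310.1571
Numerator = 1503.5915; denominator = Σ(nₕ−1) = 291.
s²ₚ = 1503.5915/291 = 5.166981... → 5.1670.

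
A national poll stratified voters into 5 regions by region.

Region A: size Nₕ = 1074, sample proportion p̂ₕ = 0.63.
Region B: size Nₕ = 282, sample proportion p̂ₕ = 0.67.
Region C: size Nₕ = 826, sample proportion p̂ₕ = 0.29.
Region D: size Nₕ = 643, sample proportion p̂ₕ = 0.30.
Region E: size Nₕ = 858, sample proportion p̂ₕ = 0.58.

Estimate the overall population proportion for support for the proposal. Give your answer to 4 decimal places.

N = 1074 + 282 + 826 + 643 + 858 = 3683.
Overall proportion = Σ (Nₕ/N)·p̂ₕ.
Σ Nₕp̂ₕ = 676.62 + 188.94 + 239.54 + 192.9 + 497.64 = 1795.64.
1795.64 / 3683 = 0.487548... → 0.4875.

0.4875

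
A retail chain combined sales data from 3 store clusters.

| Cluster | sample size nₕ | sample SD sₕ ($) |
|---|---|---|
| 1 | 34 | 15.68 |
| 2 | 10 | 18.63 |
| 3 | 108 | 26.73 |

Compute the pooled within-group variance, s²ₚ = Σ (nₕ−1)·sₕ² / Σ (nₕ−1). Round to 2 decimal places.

588.51

1: (34−1)·15.68² = 33·245.8624 = 8113.4592
2: (10−1)·18.63² = 9·347.0769 = 3123.6921
3: (108−1)·26.73² = 107·714.4929 = 76450.7403
Numerator = 87687.8916; denominator = Σ(nₕ−1) = 149.
s²ₚ = 87687.8916/149 = 588.5093... → 588.51.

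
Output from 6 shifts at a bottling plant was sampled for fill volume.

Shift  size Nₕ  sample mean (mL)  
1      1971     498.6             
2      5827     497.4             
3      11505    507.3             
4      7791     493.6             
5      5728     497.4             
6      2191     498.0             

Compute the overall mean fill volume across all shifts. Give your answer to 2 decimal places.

N = 1971 + 5827 + 11505 + 7791 + 5728 + 2191 = 35013.
The stratified mean weights each stratum mean by its population share Nₕ/N.
Σ Nₕx̄ₕ = 1971·498.6 + 5827·497.4 + 11505·507.3 + 7791·493.6 + 5728·497.4 + 2191·498.0 = 982740.6 + 2898349.8 + 5836486.5 + 3845637.6 + 2849107.2 + 1091118 = 17503439.7.
Divide by N: 17503439.7 / 35013 = 499.9126... → 499.91.

499.91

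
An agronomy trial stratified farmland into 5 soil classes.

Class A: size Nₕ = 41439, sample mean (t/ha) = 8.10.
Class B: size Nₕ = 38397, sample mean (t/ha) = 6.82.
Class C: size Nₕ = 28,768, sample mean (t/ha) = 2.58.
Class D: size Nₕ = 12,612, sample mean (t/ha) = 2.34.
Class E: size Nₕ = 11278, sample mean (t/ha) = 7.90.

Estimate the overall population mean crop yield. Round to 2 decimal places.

5.97

N = 41439 + 38397 + 28768 + 12612 + 11278 = 132494.
The stratified mean weights each stratum mean by its population share Nₕ/N.
Σ Nₕx̄ₕ = 41439·8.10 + 38397·6.82 + 28768·2.58 + 12612·2.34 + 11278·7.90 = 335655.9 + 261867.54 + 74221.44 + 29512.08 + 89096.2 = 790353.16.
Divide by N: 790353.16 / 132494 = 5.9652... → 5.97.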